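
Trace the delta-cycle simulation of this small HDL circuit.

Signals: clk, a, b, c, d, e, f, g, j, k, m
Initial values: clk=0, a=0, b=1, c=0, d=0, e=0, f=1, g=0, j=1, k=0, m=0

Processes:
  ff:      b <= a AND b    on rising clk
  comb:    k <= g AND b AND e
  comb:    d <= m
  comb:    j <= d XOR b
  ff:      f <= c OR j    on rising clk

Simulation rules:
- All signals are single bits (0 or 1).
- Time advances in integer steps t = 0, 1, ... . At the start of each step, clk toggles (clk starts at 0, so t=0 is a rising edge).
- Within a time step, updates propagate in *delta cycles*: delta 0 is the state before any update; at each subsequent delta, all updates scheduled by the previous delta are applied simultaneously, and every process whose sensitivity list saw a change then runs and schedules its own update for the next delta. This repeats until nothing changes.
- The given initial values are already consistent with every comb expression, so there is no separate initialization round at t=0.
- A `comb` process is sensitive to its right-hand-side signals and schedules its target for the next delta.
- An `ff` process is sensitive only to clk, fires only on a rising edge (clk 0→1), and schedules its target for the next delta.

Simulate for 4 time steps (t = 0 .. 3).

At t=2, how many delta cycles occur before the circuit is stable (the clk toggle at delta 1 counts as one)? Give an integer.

2

[bits: g,f,clk,c,a,j,e,b,d,m,k]
t=0: Δ0=01000101000 Δ1=01100101000 Δ2=01100100000 Δ3=01100000000 | 3Δ
t=1: Δ0=01100000000 Δ1=01000000000 | 1Δ
t=2: Δ0=01000000000 Δ1=01100000000 Δ2=00100000000 | 2Δ
t=3: Δ0=00100000000 Δ1=00000000000 | 1Δ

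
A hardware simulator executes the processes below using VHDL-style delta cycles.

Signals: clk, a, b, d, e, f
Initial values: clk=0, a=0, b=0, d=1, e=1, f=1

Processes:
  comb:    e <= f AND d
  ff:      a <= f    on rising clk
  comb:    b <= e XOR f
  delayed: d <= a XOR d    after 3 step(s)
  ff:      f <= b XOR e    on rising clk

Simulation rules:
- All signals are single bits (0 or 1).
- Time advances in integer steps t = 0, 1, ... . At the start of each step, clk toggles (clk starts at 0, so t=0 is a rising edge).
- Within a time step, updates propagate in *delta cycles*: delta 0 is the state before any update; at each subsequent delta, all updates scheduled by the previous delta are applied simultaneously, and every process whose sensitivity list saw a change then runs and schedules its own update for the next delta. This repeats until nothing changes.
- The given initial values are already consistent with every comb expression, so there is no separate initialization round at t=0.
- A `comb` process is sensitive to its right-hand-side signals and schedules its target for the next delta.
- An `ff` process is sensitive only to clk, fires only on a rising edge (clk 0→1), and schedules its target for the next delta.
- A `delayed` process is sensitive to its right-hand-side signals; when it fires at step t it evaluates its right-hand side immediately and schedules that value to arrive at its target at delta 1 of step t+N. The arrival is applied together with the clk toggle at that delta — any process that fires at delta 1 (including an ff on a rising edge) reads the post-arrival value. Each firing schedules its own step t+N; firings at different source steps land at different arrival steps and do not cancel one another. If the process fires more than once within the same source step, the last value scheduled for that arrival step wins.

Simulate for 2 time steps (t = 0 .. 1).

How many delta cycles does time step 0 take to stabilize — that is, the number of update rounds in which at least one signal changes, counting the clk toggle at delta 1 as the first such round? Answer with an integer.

2

t0.Δ0 clk=0 e=1 a=0 f=1 b=0 d=1
t0.Δ1 clk=1 e=1 a=0 f=1 b=0 d=1
t0.Δ2 clk=1 e=1 a=1 f=1 b=0 d=1
t1.Δ0 clk=1 e=1 a=1 f=1 b=0 d=1
t1.Δ1 clk=0 e=1 a=1 f=1 b=0 d=1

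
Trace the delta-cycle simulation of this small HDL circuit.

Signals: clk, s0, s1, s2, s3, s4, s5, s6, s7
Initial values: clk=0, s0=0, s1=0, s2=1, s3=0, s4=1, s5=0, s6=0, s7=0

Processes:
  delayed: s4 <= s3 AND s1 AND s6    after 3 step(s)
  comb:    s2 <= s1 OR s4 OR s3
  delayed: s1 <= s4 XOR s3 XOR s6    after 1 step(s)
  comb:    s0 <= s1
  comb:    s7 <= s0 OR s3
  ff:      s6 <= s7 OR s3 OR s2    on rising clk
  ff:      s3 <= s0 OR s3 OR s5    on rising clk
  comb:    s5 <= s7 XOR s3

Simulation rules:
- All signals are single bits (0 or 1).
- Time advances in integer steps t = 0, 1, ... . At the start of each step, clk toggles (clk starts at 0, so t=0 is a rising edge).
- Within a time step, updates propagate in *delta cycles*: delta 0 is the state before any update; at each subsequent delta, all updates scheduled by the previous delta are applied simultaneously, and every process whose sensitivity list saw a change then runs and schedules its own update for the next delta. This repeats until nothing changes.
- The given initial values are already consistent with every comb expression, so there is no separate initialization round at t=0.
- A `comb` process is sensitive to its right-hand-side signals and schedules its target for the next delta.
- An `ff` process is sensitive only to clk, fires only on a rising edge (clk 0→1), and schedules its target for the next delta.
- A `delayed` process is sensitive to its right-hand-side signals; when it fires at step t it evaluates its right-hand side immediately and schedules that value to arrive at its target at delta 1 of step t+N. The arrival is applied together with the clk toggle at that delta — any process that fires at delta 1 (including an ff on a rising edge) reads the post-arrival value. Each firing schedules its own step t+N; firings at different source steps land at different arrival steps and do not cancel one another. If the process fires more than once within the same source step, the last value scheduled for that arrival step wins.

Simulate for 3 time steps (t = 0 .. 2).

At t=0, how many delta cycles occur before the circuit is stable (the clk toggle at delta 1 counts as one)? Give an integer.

2

t0.Δ0 s4=1 s0=0 s2=1 s5=0 s6=0 clk=0 s3=0 s7=0 s1=0
t0.Δ1 s4=1 s0=0 s2=1 s5=0 s6=0 clk=1 s3=0 s7=0 s1=0
t0.Δ2 s4=1 s0=0 s2=1 s5=0 s6=1 clk=1 s3=0 s7=0 s1=0
t1.Δ0 s4=1 s0=0 s2=1 s5=0 s6=1 clk=1 s3=0 s7=0 s1=0
t1.Δ1 s4=1 s0=0 s2=1 s5=0 s6=1 clk=0 s3=0 s7=0 s1=0
t2.Δ0 s4=1 s0=0 s2=1 s5=0 s6=1 clk=0 s3=0 s7=0 s1=0
t2.Δ1 s4=1 s0=0 s2=1 s5=0 s6=1 clk=1 s3=0 s7=0 s1=0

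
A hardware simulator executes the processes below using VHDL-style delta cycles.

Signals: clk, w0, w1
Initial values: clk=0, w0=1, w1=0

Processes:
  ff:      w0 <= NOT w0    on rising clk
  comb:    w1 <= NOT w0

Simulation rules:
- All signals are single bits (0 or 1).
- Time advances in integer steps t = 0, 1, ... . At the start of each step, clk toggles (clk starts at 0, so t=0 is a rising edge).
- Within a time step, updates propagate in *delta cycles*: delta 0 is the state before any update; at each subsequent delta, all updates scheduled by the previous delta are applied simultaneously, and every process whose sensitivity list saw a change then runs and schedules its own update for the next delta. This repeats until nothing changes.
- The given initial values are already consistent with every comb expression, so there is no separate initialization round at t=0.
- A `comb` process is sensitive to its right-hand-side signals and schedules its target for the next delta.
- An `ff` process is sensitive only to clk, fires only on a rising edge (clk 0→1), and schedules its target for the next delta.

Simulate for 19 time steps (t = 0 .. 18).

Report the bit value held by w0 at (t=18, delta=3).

1

t=0 Δ0: clk=0 w1=0 w0=1
  Δ1: clk:0→1
  Δ2: w0:1→0
  Δ3: w1:0→1
  (3Δ to stable)
t=1 Δ0: clk=1 w1=1 w0=0
  Δ1: clk:1→0
  (1Δ to stable)
t=2 Δ0: clk=0 w1=1 w0=0
  Δ1: clk:0→1
  Δ2: w0:0→1
  Δ3: w1:1→0
  (3Δ to stable)
t=3 Δ0: clk=1 w1=0 w0=1
  Δ1: clk:1→0
  (1Δ to stable)
t=4 Δ0: clk=0 w1=0 w0=1
  Δ1: clk:0→1
  Δ2: w0:1→0
  Δ3: w1:0→1
  (3Δ to stable)
t=5 Δ0: clk=1 w1=1 w0=0
  Δ1: clk:1→0
  (1Δ to stable)
t=6 Δ0: clk=0 w1=1 w0=0
  Δ1: clk:0→1
  Δ2: w0:0→1
  Δ3: w1:1→0
  (3Δ to stable)
t=7 Δ0: clk=1 w1=0 w0=1
  Δ1: clk:1→0
  (1Δ to stable)
t=8 Δ0: clk=0 w1=0 w0=1
  Δ1: clk:0→1
  Δ2: w0:1→0
  Δ3: w1:0→1
  (3Δ to stable)
t=9 Δ0: clk=1 w1=1 w0=0
  Δ1: clk:1→0
  (1Δ to stable)
t=10 Δ0: clk=0 w1=1 w0=0
  Δ1: clk:0→1
  Δ2: w0:0→1
  Δ3: w1:1→0
  (3Δ to stable)
t=11 Δ0: clk=1 w1=0 w0=1
  Δ1: clk:1→0
  (1Δ to stable)
t=12 Δ0: clk=0 w1=0 w0=1
  Δ1: clk:0→1
  Δ2: w0:1→0
  Δ3: w1:0→1
  (3Δ to stable)
t=13 Δ0: clk=1 w1=1 w0=0
  Δ1: clk:1→0
  (1Δ to stable)
t=14 Δ0: clk=0 w1=1 w0=0
  Δ1: clk:0→1
  Δ2: w0:0→1
  Δ3: w1:1→0
  (3Δ to stable)
t=15 Δ0: clk=1 w1=0 w0=1
  Δ1: clk:1→0
  (1Δ to stable)
t=16 Δ0: clk=0 w1=0 w0=1
  Δ1: clk:0→1
  Δ2: w0:1→0
  Δ3: w1:0→1
  (3Δ to stable)
t=17 Δ0: clk=1 w1=1 w0=0
  Δ1: clk:1→0
  (1Δ to stable)
t=18 Δ0: clk=0 w1=1 w0=0
  Δ1: clk:0→1
  Δ2: w0:0→1
  Δ3: w1:1→0
  (3Δ to stable)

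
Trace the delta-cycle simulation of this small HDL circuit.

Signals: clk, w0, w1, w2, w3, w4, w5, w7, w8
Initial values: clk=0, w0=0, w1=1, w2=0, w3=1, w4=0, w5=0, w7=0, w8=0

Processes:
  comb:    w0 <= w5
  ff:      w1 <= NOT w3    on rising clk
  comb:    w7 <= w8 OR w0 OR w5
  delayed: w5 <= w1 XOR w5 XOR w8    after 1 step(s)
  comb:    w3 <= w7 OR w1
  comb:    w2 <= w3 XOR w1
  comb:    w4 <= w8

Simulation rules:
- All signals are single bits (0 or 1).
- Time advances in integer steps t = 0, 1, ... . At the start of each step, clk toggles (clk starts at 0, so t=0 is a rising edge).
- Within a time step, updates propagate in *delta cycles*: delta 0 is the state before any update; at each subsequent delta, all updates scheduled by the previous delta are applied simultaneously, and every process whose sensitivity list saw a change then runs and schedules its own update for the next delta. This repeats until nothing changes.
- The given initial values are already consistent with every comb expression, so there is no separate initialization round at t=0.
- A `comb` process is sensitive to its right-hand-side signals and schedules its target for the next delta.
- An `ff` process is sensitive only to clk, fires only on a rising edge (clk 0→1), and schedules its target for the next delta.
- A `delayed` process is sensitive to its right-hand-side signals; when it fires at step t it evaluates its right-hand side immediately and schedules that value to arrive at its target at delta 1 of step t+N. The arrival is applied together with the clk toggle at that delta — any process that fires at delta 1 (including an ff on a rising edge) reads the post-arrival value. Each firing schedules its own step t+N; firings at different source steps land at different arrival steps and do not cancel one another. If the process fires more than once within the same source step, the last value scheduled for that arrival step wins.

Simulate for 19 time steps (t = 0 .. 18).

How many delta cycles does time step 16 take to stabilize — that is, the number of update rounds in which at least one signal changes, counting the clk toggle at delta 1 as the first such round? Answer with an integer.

t=0 Δ0: w5=0 w7=0 w2=0 w0=0 clk=0 w4=0 w1=1 w8=0 w3=1
  Δ1: clk:0→1
  Δ2: w1:1→0
  Δ3: w2:0→1, w3:1→0
  Δ4: w2:1→0
  (4Δ to stable)
t=1 Δ0: w5=0 w7=0 w2=0 w0=0 clk=1 w4=0 w1=0 w8=0 w3=0
  Δ1: clk:1→0
  (1Δ to stable)
t=2 Δ0: w5=0 w7=0 w2=0 w0=0 clk=0 w4=0 w1=0 w8=0 w3=0
  Δ1: clk:0→1
  Δ2: w1:0→1
  Δ3: w2:0→1, w3:0→1
  Δ4: w2:1→0
  (4Δ to stable)
t=3 Δ0: w5=0 w7=0 w2=0 w0=0 clk=1 w4=0 w1=1 w8=0 w3=1
  Δ1: w5:0→1, clk:1→0
  Δ2: w7:0→1, w0:0→1
  (2Δ to stable)
t=4 Δ0: w5=1 w7=1 w2=0 w0=1 clk=0 w4=0 w1=1 w8=0 w3=1
  Δ1: w5:1→0, clk:0→1
  Δ2: w0:1→0, w1:1→0
  Δ3: w7:1→0, w2:0→1
  Δ4: w3:1→0
  Δ5: w2:1→0
  (5Δ to stable)
t=5 Δ0: w5=0 w7=0 w2=0 w0=0 clk=1 w4=0 w1=0 w8=0 w3=0
  Δ1: clk:1→0
  (1Δ to stable)
t=6 Δ0: w5=0 w7=0 w2=0 w0=0 clk=0 w4=0 w1=0 w8=0 w3=0
  Δ1: clk:0→1
  Δ2: w1:0→1
  Δ3: w2:0→1, w3:0→1
  Δ4: w2:1→0
  (4Δ to stable)
t=7 Δ0: w5=0 w7=0 w2=0 w0=0 clk=1 w4=0 w1=1 w8=0 w3=1
  Δ1: w5:0→1, clk:1→0
  Δ2: w7:0→1, w0:0→1
  (2Δ to stable)
t=8 Δ0: w5=1 w7=1 w2=0 w0=1 clk=0 w4=0 w1=1 w8=0 w3=1
  Δ1: w5:1→0, clk:0→1
  Δ2: w0:1→0, w1:1→0
  Δ3: w7:1→0, w2:0→1
  Δ4: w3:1→0
  Δ5: w2:1→0
  (5Δ to stable)
t=9 Δ0: w5=0 w7=0 w2=0 w0=0 clk=1 w4=0 w1=0 w8=0 w3=0
  Δ1: clk:1→0
  (1Δ to stable)
t=10 Δ0: w5=0 w7=0 w2=0 w0=0 clk=0 w4=0 w1=0 w8=0 w3=0
  Δ1: clk:0→1
  Δ2: w1:0→1
  Δ3: w2:0→1, w3:0→1
  Δ4: w2:1→0
  (4Δ to stable)
t=11 Δ0: w5=0 w7=0 w2=0 w0=0 clk=1 w4=0 w1=1 w8=0 w3=1
  Δ1: w5:0→1, clk:1→0
  Δ2: w7:0→1, w0:0→1
  (2Δ to stable)
t=12 Δ0: w5=1 w7=1 w2=0 w0=1 clk=0 w4=0 w1=1 w8=0 w3=1
  Δ1: w5:1→0, clk:0→1
  Δ2: w0:1→0, w1:1→0
  Δ3: w7:1→0, w2:0→1
  Δ4: w3:1→0
  Δ5: w2:1→0
  (5Δ to stable)
t=13 Δ0: w5=0 w7=0 w2=0 w0=0 clk=1 w4=0 w1=0 w8=0 w3=0
  Δ1: clk:1→0
  (1Δ to stable)
t=14 Δ0: w5=0 w7=0 w2=0 w0=0 clk=0 w4=0 w1=0 w8=0 w3=0
  Δ1: clk:0→1
  Δ2: w1:0→1
  Δ3: w2:0→1, w3:0→1
  Δ4: w2:1→0
  (4Δ to stable)
t=15 Δ0: w5=0 w7=0 w2=0 w0=0 clk=1 w4=0 w1=1 w8=0 w3=1
  Δ1: w5:0→1, clk:1→0
  Δ2: w7:0→1, w0:0→1
  (2Δ to stable)
t=16 Δ0: w5=1 w7=1 w2=0 w0=1 clk=0 w4=0 w1=1 w8=0 w3=1
  Δ1: w5:1→0, clk:0→1
  Δ2: w0:1→0, w1:1→0
  Δ3: w7:1→0, w2:0→1
  Δ4: w3:1→0
  Δ5: w2:1→0
  (5Δ to stable)
t=17 Δ0: w5=0 w7=0 w2=0 w0=0 clk=1 w4=0 w1=0 w8=0 w3=0
  Δ1: clk:1→0
  (1Δ to stable)
t=18 Δ0: w5=0 w7=0 w2=0 w0=0 clk=0 w4=0 w1=0 w8=0 w3=0
  Δ1: clk:0→1
  Δ2: w1:0→1
  Δ3: w2:0→1, w3:0→1
  Δ4: w2:1→0
  (4Δ to stable)

5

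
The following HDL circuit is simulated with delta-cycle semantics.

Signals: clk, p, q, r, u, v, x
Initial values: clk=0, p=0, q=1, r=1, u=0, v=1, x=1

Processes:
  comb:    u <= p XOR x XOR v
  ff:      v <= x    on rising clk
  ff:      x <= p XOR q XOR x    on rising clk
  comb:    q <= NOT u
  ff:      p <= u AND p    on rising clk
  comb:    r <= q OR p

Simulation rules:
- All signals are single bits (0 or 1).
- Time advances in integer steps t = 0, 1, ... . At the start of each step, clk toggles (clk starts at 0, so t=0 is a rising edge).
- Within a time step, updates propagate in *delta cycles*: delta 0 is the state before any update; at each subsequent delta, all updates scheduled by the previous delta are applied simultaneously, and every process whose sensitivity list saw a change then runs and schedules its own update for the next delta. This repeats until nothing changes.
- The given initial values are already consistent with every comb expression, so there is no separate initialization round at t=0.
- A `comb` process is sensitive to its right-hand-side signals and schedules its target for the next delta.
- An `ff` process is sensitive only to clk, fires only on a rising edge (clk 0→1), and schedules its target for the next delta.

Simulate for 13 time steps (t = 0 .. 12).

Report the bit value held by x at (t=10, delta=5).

0

t=0 Δ0: u=0 clk=0 q=1 r=1 x=1 p=0 v=1
  Δ1: clk:0→1
  Δ2: x:1→0
  Δ3: u:0→1
  Δ4: q:1→0
  Δ5: r:1→0
  (5Δ to stable)
t=1 Δ0: u=1 clk=1 q=0 r=0 x=0 p=0 v=1
  Δ1: clk:1→0
  (1Δ to stable)
t=2 Δ0: u=1 clk=0 q=0 r=0 x=0 p=0 v=1
  Δ1: clk:0→1
  Δ2: v:1→0
  Δ3: u:1→0
  Δ4: q:0→1
  Δ5: r:0→1
  (5Δ to stable)
t=3 Δ0: u=0 clk=1 q=1 r=1 x=0 p=0 v=0
  Δ1: clk:1→0
  (1Δ to stable)
t=4 Δ0: u=0 clk=0 q=1 r=1 x=0 p=0 v=0
  Δ1: clk:0→1
  Δ2: x:0→1
  Δ3: u:0→1
  Δ4: q:1→0
  Δ5: r:1→0
  (5Δ to stable)
t=5 Δ0: u=1 clk=1 q=0 r=0 x=1 p=0 v=0
  Δ1: clk:1→0
  (1Δ to stable)
t=6 Δ0: u=1 clk=0 q=0 r=0 x=1 p=0 v=0
  Δ1: clk:0→1
  Δ2: v:0→1
  Δ3: u:1→0
  Δ4: q:0→1
  Δ5: r:0→1
  (5Δ to stable)
t=7 Δ0: u=0 clk=1 q=1 r=1 x=1 p=0 v=1
  Δ1: clk:1→0
  (1Δ to stable)
t=8 Δ0: u=0 clk=0 q=1 r=1 x=1 p=0 v=1
  Δ1: clk:0→1
  Δ2: x:1→0
  Δ3: u:0→1
  Δ4: q:1→0
  Δ5: r:1→0
  (5Δ to stable)
t=9 Δ0: u=1 clk=1 q=0 r=0 x=0 p=0 v=1
  Δ1: clk:1→0
  (1Δ to stable)
t=10 Δ0: u=1 clk=0 q=0 r=0 x=0 p=0 v=1
  Δ1: clk:0→1
  Δ2: v:1→0
  Δ3: u:1→0
  Δ4: q:0→1
  Δ5: r:0→1
  (5Δ to stable)
t=11 Δ0: u=0 clk=1 q=1 r=1 x=0 p=0 v=0
  Δ1: clk:1→0
  (1Δ to stable)
t=12 Δ0: u=0 clk=0 q=1 r=1 x=0 p=0 v=0
  Δ1: clk:0→1
  Δ2: x:0→1
  Δ3: u:0→1
  Δ4: q:1→0
  Δ5: r:1→0
  (5Δ to stable)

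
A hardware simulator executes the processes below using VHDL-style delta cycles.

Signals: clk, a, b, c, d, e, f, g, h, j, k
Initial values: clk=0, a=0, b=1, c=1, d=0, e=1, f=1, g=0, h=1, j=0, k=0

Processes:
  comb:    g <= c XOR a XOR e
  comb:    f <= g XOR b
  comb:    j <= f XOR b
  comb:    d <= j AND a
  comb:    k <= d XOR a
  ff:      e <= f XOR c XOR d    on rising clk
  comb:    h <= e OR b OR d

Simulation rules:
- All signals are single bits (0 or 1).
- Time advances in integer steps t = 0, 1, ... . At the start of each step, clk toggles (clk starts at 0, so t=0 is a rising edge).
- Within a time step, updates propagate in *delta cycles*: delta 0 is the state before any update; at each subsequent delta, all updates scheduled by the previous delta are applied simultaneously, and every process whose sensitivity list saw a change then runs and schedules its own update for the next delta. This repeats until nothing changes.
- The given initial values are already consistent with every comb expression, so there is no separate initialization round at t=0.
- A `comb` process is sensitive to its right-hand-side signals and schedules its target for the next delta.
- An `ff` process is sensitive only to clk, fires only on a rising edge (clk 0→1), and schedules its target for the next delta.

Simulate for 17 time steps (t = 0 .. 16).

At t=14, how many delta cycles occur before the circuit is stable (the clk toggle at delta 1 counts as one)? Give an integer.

t=0 Δ0: h=1 c=1 e=1 f=1 clk=0 a=0 d=0 g=0 k=0 b=1 j=0
  Δ1: clk:0→1
  Δ2: e:1→0
  Δ3: g:0→1
  Δ4: f:1→0
  Δ5: j:0→1
  (5Δ to stable)
t=1 Δ0: h=1 c=1 e=0 f=0 clk=1 a=0 d=0 g=1 k=0 b=1 j=1
  Δ1: clk:1→0
  (1Δ to stable)
t=2 Δ0: h=1 c=1 e=0 f=0 clk=0 a=0 d=0 g=1 k=0 b=1 j=1
  Δ1: clk:0→1
  Δ2: e:0→1
  Δ3: g:1→0
  Δ4: f:0→1
  Δ5: j:1→0
  (5Δ to stable)
t=3 Δ0: h=1 c=1 e=1 f=1 clk=1 a=0 d=0 g=0 k=0 b=1 j=0
  Δ1: clk:1→0
  (1Δ to stable)
t=4 Δ0: h=1 c=1 e=1 f=1 clk=0 a=0 d=0 g=0 k=0 b=1 j=0
  Δ1: clk:0→1
  Δ2: e:1→0
  Δ3: g:0→1
  Δ4: f:1→0
  Δ5: j:0→1
  (5Δ to stable)
t=5 Δ0: h=1 c=1 e=0 f=0 clk=1 a=0 d=0 g=1 k=0 b=1 j=1
  Δ1: clk:1→0
  (1Δ to stable)
t=6 Δ0: h=1 c=1 e=0 f=0 clk=0 a=0 d=0 g=1 k=0 b=1 j=1
  Δ1: clk:0→1
  Δ2: e:0→1
  Δ3: g:1→0
  Δ4: f:0→1
  Δ5: j:1→0
  (5Δ to stable)
t=7 Δ0: h=1 c=1 e=1 f=1 clk=1 a=0 d=0 g=0 k=0 b=1 j=0
  Δ1: clk:1→0
  (1Δ to stable)
t=8 Δ0: h=1 c=1 e=1 f=1 clk=0 a=0 d=0 g=0 k=0 b=1 j=0
  Δ1: clk:0→1
  Δ2: e:1→0
  Δ3: g:0→1
  Δ4: f:1→0
  Δ5: j:0→1
  (5Δ to stable)
t=9 Δ0: h=1 c=1 e=0 f=0 clk=1 a=0 d=0 g=1 k=0 b=1 j=1
  Δ1: clk:1→0
  (1Δ to stable)
t=10 Δ0: h=1 c=1 e=0 f=0 clk=0 a=0 d=0 g=1 k=0 b=1 j=1
  Δ1: clk:0→1
  Δ2: e:0→1
  Δ3: g:1→0
  Δ4: f:0→1
  Δ5: j:1→0
  (5Δ to stable)
t=11 Δ0: h=1 c=1 e=1 f=1 clk=1 a=0 d=0 g=0 k=0 b=1 j=0
  Δ1: clk:1→0
  (1Δ to stable)
t=12 Δ0: h=1 c=1 e=1 f=1 clk=0 a=0 d=0 g=0 k=0 b=1 j=0
  Δ1: clk:0→1
  Δ2: e:1→0
  Δ3: g:0→1
  Δ4: f:1→0
  Δ5: j:0→1
  (5Δ to stable)
t=13 Δ0: h=1 c=1 e=0 f=0 clk=1 a=0 d=0 g=1 k=0 b=1 j=1
  Δ1: clk:1→0
  (1Δ to stable)
t=14 Δ0: h=1 c=1 e=0 f=0 clk=0 a=0 d=0 g=1 k=0 b=1 j=1
  Δ1: clk:0→1
  Δ2: e:0→1
  Δ3: g:1→0
  Δ4: f:0→1
  Δ5: j:1→0
  (5Δ to stable)
t=15 Δ0: h=1 c=1 e=1 f=1 clk=1 a=0 d=0 g=0 k=0 b=1 j=0
  Δ1: clk:1→0
  (1Δ to stable)
t=16 Δ0: h=1 c=1 e=1 f=1 clk=0 a=0 d=0 g=0 k=0 b=1 j=0
  Δ1: clk:0→1
  Δ2: e:1→0
  Δ3: g:0→1
  Δ4: f:1→0
  Δ5: j:0→1
  (5Δ to stable)

5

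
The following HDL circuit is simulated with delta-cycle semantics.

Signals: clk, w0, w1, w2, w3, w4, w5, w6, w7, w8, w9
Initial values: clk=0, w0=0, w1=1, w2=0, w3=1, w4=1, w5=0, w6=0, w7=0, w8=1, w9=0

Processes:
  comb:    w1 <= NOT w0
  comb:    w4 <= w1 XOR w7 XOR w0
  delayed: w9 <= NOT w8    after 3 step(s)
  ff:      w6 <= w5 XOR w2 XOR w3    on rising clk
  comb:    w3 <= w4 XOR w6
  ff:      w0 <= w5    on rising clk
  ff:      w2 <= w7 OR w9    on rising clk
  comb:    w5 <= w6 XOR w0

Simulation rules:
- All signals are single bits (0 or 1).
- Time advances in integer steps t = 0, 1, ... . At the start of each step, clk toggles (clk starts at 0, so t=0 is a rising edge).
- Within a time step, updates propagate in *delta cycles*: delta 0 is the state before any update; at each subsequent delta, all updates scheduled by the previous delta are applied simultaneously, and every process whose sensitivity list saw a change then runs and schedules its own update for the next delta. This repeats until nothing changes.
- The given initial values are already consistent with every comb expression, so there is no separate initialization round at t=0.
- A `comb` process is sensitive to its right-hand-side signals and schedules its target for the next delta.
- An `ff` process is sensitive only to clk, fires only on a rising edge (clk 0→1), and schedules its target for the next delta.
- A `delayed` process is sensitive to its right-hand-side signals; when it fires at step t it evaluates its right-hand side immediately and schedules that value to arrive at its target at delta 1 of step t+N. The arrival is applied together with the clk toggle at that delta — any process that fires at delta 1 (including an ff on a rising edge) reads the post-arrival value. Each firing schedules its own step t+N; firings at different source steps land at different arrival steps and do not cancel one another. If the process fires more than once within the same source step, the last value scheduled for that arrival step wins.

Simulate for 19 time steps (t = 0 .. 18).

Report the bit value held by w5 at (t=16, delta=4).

[bits: clk,w9,w4,w7,w3,w2,w1,w6,w0,w5,w8]
t=0: Δ0=00101010001 Δ1=10101010001 Δ2=10101011001 Δ3=10100011011 | 3Δ
t=1: Δ0=10100011011 Δ1=00100011011 | 1Δ
t=2: Δ0=00100011011 Δ1=10100011011 Δ2=10100011111 Δ3=10000001101 Δ4=10101001101 Δ5=10100001101 | 5Δ
t=3: Δ0=10100001101 Δ1=00100001101 | 1Δ
t=4: Δ0=00100001101 Δ1=10100001101 Δ2=10100000001 Δ3=10001010001 Δ4=10100010001 Δ5=10101010001 | 5Δ
t=5: Δ0=10101010001 Δ1=00101010001 | 1Δ
t=6: Δ0=00101010001 Δ1=10101010001 Δ2=10101011001 Δ3=10100011011 | 3Δ
t=7: Δ0=10100011011 Δ1=00100011011 | 1Δ
t=8: Δ0=00100011011 Δ1=10100011011 Δ2=10100011111 Δ3=10000001101 Δ4=10101001101 Δ5=10100001101 | 5Δ
t=9: Δ0=10100001101 Δ1=00100001101 | 1Δ
t=10: Δ0=00100001101 Δ1=10100001101 Δ2=10100000001 Δ3=10001010001 Δ4=10100010001 Δ5=10101010001 | 5Δ
t=11: Δ0=10101010001 Δ1=00101010001 | 1Δ
t=12: Δ0=00101010001 Δ1=10101010001 Δ2=10101011001 Δ3=10100011011 | 3Δ
t=13: Δ0=10100011011 Δ1=00100011011 | 1Δ
t=14: Δ0=00100011011 Δ1=10100011011 Δ2=10100011111 Δ3=10000001101 Δ4=10101001101 Δ5=10100001101 | 5Δ
t=15: Δ0=10100001101 Δ1=00100001101 | 1Δ
t=16: Δ0=00100001101 Δ1=10100001101 Δ2=10100000001 Δ3=10001010001 Δ4=10100010001 Δ5=10101010001 | 5Δ
t=17: Δ0=10101010001 Δ1=00101010001 | 1Δ
t=18: Δ0=00101010001 Δ1=10101010001 Δ2=10101011001 Δ3=10100011011 | 3Δ

0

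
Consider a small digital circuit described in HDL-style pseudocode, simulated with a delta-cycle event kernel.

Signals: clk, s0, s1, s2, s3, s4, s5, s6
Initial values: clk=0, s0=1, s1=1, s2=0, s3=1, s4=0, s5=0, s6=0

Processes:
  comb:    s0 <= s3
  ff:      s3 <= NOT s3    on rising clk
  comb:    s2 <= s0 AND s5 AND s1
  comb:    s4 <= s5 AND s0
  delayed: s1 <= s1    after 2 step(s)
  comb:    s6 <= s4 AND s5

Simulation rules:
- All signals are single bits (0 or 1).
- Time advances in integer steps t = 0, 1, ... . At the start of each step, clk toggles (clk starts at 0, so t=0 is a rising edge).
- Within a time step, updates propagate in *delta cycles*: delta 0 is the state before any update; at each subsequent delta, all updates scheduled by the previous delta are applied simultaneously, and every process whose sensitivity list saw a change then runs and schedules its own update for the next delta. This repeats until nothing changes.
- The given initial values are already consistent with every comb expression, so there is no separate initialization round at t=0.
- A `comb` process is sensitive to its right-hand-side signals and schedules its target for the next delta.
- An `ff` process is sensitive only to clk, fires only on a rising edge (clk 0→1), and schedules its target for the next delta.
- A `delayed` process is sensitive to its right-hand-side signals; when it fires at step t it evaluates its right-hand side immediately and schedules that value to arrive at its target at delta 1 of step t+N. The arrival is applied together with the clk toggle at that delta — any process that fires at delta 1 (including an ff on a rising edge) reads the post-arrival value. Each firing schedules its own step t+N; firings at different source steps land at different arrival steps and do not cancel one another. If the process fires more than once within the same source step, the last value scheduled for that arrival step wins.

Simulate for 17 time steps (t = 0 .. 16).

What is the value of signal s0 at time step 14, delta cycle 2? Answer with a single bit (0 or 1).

0

t0.Δ0 s4=0 s5=0 s6=0 clk=0 s3=1 s0=1 s2=0 s1=1
t0.Δ1 s4=0 s5=0 s6=0 clk=1 s3=1 s0=1 s2=0 s1=1
t0.Δ2 s4=0 s5=0 s6=0 clk=1 s3=0 s0=1 s2=0 s1=1
t0.Δ3 s4=0 s5=0 s6=0 clk=1 s3=0 s0=0 s2=0 s1=1
t1.Δ0 s4=0 s5=0 s6=0 clk=1 s3=0 s0=0 s2=0 s1=1
t1.Δ1 s4=0 s5=0 s6=0 clk=0 s3=0 s0=0 s2=0 s1=1
t2.Δ0 s4=0 s5=0 s6=0 clk=0 s3=0 s0=0 s2=0 s1=1
t2.Δ1 s4=0 s5=0 s6=0 clk=1 s3=0 s0=0 s2=0 s1=1
t2.Δ2 s4=0 s5=0 s6=0 clk=1 s3=1 s0=0 s2=0 s1=1
t2.Δ3 s4=0 s5=0 s6=0 clk=1 s3=1 s0=1 s2=0 s1=1
t3.Δ0 s4=0 s5=0 s6=0 clk=1 s3=1 s0=1 s2=0 s1=1
t3.Δ1 s4=0 s5=0 s6=0 clk=0 s3=1 s0=1 s2=0 s1=1
t4.Δ0 s4=0 s5=0 s6=0 clk=0 s3=1 s0=1 s2=0 s1=1
t4.Δ1 s4=0 s5=0 s6=0 clk=1 s3=1 s0=1 s2=0 s1=1
t4.Δ2 s4=0 s5=0 s6=0 clk=1 s3=0 s0=1 s2=0 s1=1
t4.Δ3 s4=0 s5=0 s6=0 clk=1 s3=0 s0=0 s2=0 s1=1
t5.Δ0 s4=0 s5=0 s6=0 clk=1 s3=0 s0=0 s2=0 s1=1
t5.Δ1 s4=0 s5=0 s6=0 clk=0 s3=0 s0=0 s2=0 s1=1
t6.Δ0 s4=0 s5=0 s6=0 clk=0 s3=0 s0=0 s2=0 s1=1
t6.Δ1 s4=0 s5=0 s6=0 clk=1 s3=0 s0=0 s2=0 s1=1
t6.Δ2 s4=0 s5=0 s6=0 clk=1 s3=1 s0=0 s2=0 s1=1
t6.Δ3 s4=0 s5=0 s6=0 clk=1 s3=1 s0=1 s2=0 s1=1
t7.Δ0 s4=0 s5=0 s6=0 clk=1 s3=1 s0=1 s2=0 s1=1
t7.Δ1 s4=0 s5=0 s6=0 clk=0 s3=1 s0=1 s2=0 s1=1
t8.Δ0 s4=0 s5=0 s6=0 clk=0 s3=1 s0=1 s2=0 s1=1
t8.Δ1 s4=0 s5=0 s6=0 clk=1 s3=1 s0=1 s2=0 s1=1
t8.Δ2 s4=0 s5=0 s6=0 clk=1 s3=0 s0=1 s2=0 s1=1
t8.Δ3 s4=0 s5=0 s6=0 clk=1 s3=0 s0=0 s2=0 s1=1
t9.Δ0 s4=0 s5=0 s6=0 clk=1 s3=0 s0=0 s2=0 s1=1
t9.Δ1 s4=0 s5=0 s6=0 clk=0 s3=0 s0=0 s2=0 s1=1
t10.Δ0 s4=0 s5=0 s6=0 clk=0 s3=0 s0=0 s2=0 s1=1
t10.Δ1 s4=0 s5=0 s6=0 clk=1 s3=0 s0=0 s2=0 s1=1
t10.Δ2 s4=0 s5=0 s6=0 clk=1 s3=1 s0=0 s2=0 s1=1
t10.Δ3 s4=0 s5=0 s6=0 clk=1 s3=1 s0=1 s2=0 s1=1
t11.Δ0 s4=0 s5=0 s6=0 clk=1 s3=1 s0=1 s2=0 s1=1
t11.Δ1 s4=0 s5=0 s6=0 clk=0 s3=1 s0=1 s2=0 s1=1
t12.Δ0 s4=0 s5=0 s6=0 clk=0 s3=1 s0=1 s2=0 s1=1
t12.Δ1 s4=0 s5=0 s6=0 clk=1 s3=1 s0=1 s2=0 s1=1
t12.Δ2 s4=0 s5=0 s6=0 clk=1 s3=0 s0=1 s2=0 s1=1
t12.Δ3 s4=0 s5=0 s6=0 clk=1 s3=0 s0=0 s2=0 s1=1
t13.Δ0 s4=0 s5=0 s6=0 clk=1 s3=0 s0=0 s2=0 s1=1
t13.Δ1 s4=0 s5=0 s6=0 clk=0 s3=0 s0=0 s2=0 s1=1
t14.Δ0 s4=0 s5=0 s6=0 clk=0 s3=0 s0=0 s2=0 s1=1
t14.Δ1 s4=0 s5=0 s6=0 clk=1 s3=0 s0=0 s2=0 s1=1
t14.Δ2 s4=0 s5=0 s6=0 clk=1 s3=1 s0=0 s2=0 s1=1
t14.Δ3 s4=0 s5=0 s6=0 clk=1 s3=1 s0=1 s2=0 s1=1
t15.Δ0 s4=0 s5=0 s6=0 clk=1 s3=1 s0=1 s2=0 s1=1
t15.Δ1 s4=0 s5=0 s6=0 clk=0 s3=1 s0=1 s2=0 s1=1
t16.Δ0 s4=0 s5=0 s6=0 clk=0 s3=1 s0=1 s2=0 s1=1
t16.Δ1 s4=0 s5=0 s6=0 clk=1 s3=1 s0=1 s2=0 s1=1
t16.Δ2 s4=0 s5=0 s6=0 clk=1 s3=0 s0=1 s2=0 s1=1
t16.Δ3 s4=0 s5=0 s6=0 clk=1 s3=0 s0=0 s2=0 s1=1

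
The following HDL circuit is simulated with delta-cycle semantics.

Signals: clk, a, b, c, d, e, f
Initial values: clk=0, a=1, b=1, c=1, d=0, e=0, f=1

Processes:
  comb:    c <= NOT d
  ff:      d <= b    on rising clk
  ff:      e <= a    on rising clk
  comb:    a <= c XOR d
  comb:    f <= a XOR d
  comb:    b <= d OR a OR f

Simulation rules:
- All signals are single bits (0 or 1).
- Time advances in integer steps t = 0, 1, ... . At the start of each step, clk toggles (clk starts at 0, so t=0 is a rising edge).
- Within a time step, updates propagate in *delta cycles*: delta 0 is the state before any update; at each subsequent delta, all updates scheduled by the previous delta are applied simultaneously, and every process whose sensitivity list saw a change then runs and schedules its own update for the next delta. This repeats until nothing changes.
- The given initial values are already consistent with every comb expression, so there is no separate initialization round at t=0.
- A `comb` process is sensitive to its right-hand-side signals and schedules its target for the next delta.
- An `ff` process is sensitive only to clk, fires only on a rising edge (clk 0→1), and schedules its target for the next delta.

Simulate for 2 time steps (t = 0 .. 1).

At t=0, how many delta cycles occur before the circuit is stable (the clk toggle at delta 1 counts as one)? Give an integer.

t0.Δ0 f=1 b=1 c=1 e=0 clk=0 a=1 d=0
t0.Δ1 f=1 b=1 c=1 e=0 clk=1 a=1 d=0
t0.Δ2 f=1 b=1 c=1 e=1 clk=1 a=1 d=1
t0.Δ3 f=0 b=1 c=0 e=1 clk=1 a=0 d=1
t0.Δ4 f=1 b=1 c=0 e=1 clk=1 a=1 d=1
t0.Δ5 f=0 b=1 c=0 e=1 clk=1 a=1 d=1
t1.Δ0 f=0 b=1 c=0 e=1 clk=1 a=1 d=1
t1.Δ1 f=0 b=1 c=0 e=1 clk=0 a=1 d=1

5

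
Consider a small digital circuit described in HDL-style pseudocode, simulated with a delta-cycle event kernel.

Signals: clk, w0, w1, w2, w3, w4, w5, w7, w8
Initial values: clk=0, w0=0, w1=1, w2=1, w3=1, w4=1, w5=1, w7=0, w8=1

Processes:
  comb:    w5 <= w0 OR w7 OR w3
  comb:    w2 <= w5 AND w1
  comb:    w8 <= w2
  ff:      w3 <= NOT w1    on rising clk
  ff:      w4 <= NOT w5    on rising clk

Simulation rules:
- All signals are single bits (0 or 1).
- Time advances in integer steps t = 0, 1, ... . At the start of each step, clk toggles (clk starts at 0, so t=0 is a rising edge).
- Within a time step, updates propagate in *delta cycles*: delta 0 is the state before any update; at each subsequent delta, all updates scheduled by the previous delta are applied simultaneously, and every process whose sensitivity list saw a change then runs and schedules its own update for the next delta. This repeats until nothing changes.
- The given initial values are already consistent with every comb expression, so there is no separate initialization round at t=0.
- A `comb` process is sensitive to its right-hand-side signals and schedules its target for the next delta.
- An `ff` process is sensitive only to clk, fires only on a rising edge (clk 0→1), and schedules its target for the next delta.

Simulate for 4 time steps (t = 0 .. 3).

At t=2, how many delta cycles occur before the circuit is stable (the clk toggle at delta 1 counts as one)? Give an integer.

2

t=0 Δ0: w0=0 w2=1 w3=1 w5=1 w4=1 w7=0 w1=1 clk=0 w8=1
  Δ1: clk:0→1
  Δ2: w3:1→0, w4:1→0
  Δ3: w5:1→0
  Δ4: w2:1→0
  Δ5: w8:1→0
  (5Δ to stable)
t=1 Δ0: w0=0 w2=0 w3=0 w5=0 w4=0 w7=0 w1=1 clk=1 w8=0
  Δ1: clk:1→0
  (1Δ to stable)
t=2 Δ0: w0=0 w2=0 w3=0 w5=0 w4=0 w7=0 w1=1 clk=0 w8=0
  Δ1: clk:0→1
  Δ2: w4:0→1
  (2Δ to stable)
t=3 Δ0: w0=0 w2=0 w3=0 w5=0 w4=1 w7=0 w1=1 clk=1 w8=0
  Δ1: clk:1→0
  (1Δ to stable)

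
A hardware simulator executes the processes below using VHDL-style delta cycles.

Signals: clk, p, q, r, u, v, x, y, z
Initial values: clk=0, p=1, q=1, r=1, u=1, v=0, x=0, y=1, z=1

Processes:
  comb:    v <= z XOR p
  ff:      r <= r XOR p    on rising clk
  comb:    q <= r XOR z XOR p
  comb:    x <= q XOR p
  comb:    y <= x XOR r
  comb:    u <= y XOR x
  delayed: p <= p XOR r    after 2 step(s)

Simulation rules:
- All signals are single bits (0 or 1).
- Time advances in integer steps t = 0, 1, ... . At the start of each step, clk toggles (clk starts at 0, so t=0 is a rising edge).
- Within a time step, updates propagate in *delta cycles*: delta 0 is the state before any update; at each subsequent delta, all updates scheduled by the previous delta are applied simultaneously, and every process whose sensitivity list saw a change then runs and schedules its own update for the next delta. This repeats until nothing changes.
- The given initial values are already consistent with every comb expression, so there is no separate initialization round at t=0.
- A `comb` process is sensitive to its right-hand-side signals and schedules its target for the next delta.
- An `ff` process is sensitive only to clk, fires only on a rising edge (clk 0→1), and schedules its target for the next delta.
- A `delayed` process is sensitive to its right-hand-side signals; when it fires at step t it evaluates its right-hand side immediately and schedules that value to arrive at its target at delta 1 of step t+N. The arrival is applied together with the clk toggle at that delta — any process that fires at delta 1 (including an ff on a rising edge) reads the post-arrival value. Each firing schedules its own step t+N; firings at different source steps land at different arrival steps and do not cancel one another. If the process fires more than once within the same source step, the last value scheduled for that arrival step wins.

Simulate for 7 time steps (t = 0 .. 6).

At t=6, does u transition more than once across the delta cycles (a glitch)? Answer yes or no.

t=0 Δ0: r=1 z=1 x=0 v=0 p=1 clk=0 u=1 q=1 y=1
  Δ1: clk:0→1
  Δ2: r:1→0
  Δ3: q:1→0, y:1→0
  Δ4: x:0→1, u:1→0
  Δ5: u:0→1, y:0→1
  Δ6: u:1→0
  (6Δ to stable)
t=1 Δ0: r=0 z=1 x=1 v=0 p=1 clk=1 u=0 q=0 y=1
  Δ1: clk:1→0
  (1Δ to stable)
t=2 Δ0: r=0 z=1 x=1 v=0 p=1 clk=0 u=0 q=0 y=1
  Δ1: clk:0→1
  Δ2: r:0→1
  Δ3: q:0→1, y:1→0
  Δ4: x:1→0, u:0→1
  Δ5: u:1→0, y:0→1
  Δ6: u:0→1
  (6Δ to stable)
t=3 Δ0: r=1 z=1 x=0 v=0 p=1 clk=1 u=1 q=1 y=1
  Δ1: clk:1→0
  (1Δ to stable)
t=4 Δ0: r=1 z=1 x=0 v=0 p=1 clk=0 u=1 q=1 y=1
  Δ1: p:1→0, clk:0→1
  Δ2: x:0→1, v:0→1, q:1→0
  Δ3: x:1→0, u:1→0, y:1→0
  Δ4: y:0→1
  Δ5: u:0→1
  (5Δ to stable)
t=5 Δ0: r=1 z=1 x=0 v=1 p=0 clk=1 u=1 q=0 y=1
  Δ1: clk:1→0
  (1Δ to stable)
t=6 Δ0: r=1 z=1 x=0 v=1 p=0 clk=0 u=1 q=0 y=1
  Δ1: p:0→1, clk:0→1
  Δ2: r:1→0, x:0→1, v:1→0, q:0→1
  Δ3: x:1→0, u:1→0, q:1→0
  Δ4: x:0→1, u:0→1, y:1→0
  Δ5: y:0→1
  Δ6: u:1→0
  (6Δ to stable)

yes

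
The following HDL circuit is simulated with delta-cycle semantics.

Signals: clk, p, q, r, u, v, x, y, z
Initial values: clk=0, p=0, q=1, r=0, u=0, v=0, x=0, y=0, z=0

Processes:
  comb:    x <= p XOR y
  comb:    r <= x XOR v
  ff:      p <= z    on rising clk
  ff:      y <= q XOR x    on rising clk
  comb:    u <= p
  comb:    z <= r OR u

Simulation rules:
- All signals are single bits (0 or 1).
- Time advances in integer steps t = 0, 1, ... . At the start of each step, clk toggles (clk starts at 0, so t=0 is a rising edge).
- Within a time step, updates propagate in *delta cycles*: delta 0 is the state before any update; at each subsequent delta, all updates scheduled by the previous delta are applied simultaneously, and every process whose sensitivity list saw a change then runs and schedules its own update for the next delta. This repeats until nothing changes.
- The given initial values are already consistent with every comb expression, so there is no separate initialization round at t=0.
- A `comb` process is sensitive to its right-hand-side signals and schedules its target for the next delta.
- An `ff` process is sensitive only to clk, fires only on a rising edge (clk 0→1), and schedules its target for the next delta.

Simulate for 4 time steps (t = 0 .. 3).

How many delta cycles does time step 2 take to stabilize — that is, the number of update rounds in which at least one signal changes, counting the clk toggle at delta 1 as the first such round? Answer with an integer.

3

[bits: y,u,r,p,x,z,v,clk,q]
t=0: Δ0=000000001 Δ1=000000011 Δ2=100000011 Δ3=100010011 Δ4=101010011 Δ5=101011011 | 5Δ
t=1: Δ0=101011011 Δ1=101011001 | 1Δ
t=2: Δ0=101011001 Δ1=101011011 Δ2=001111011 Δ3=011111011 | 3Δ
t=3: Δ0=011111011 Δ1=011111001 | 1Δ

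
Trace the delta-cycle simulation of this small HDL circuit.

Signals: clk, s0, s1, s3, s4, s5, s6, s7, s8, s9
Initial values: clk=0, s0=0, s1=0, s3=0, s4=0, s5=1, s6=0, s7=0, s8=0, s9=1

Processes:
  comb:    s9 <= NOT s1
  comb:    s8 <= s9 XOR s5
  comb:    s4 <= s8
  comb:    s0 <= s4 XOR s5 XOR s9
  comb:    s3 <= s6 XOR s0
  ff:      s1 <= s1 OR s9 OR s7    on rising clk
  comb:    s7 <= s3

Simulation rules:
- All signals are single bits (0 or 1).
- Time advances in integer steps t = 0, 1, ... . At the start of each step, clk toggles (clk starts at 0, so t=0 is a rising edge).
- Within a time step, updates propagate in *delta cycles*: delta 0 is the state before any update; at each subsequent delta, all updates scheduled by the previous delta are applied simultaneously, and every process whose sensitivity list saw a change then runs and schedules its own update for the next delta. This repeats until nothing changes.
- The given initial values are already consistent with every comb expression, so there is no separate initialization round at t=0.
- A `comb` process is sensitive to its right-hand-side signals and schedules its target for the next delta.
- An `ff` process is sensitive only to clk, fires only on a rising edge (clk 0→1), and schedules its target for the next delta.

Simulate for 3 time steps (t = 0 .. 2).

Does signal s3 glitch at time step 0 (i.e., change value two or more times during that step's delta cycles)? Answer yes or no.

yes

[bits: clk,s9,s7,s8,s1,s3,s0,s6,s4,s5]
t=0: Δ0=0100000001 Δ1=1100000001 Δ2=1100100001 Δ3=1000100001 Δ4=1001101001 Δ5=1001111011 Δ6=1011110011 Δ7=1011100011 Δ8=1001100011 | 8Δ
t=1: Δ0=1001100011 Δ1=0001100011 | 1Δ
t=2: Δ0=0001100011 Δ1=1001100011 | 1Δ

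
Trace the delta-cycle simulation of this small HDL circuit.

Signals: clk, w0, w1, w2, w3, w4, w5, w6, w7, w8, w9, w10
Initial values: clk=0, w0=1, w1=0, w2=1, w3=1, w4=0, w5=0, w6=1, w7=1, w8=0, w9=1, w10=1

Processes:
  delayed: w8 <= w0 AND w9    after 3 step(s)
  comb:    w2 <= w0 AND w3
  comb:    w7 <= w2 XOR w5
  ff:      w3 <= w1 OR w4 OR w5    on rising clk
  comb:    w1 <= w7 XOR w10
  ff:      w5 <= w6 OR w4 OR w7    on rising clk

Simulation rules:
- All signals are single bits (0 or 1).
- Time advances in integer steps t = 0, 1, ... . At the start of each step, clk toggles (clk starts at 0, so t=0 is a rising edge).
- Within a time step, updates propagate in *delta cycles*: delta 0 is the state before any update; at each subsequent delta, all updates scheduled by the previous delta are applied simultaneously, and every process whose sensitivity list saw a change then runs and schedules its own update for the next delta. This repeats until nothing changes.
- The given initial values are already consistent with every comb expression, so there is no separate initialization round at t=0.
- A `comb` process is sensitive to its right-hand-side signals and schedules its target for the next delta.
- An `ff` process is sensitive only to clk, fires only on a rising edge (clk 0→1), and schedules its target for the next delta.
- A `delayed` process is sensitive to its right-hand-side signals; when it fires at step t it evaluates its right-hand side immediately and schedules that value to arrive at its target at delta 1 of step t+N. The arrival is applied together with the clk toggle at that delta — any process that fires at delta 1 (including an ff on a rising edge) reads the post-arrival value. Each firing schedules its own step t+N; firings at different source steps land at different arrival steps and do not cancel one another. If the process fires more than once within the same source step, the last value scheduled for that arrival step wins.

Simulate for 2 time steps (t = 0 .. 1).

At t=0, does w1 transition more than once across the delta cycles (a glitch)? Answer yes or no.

t=0 Δ0: w2=1 w0=1 w4=0 clk=0 w8=0 w1=0 w7=1 w10=1 w3=1 w6=1 w9=1 w5=0
  Δ1: clk:0→1
  Δ2: w3:1→0, w5:0→1
  Δ3: w2:1→0, w7:1→0
  Δ4: w1:0→1, w7:0→1
  Δ5: w1:1→0
  (5Δ to stable)
t=1 Δ0: w2=0 w0=1 w4=0 clk=1 w8=0 w1=0 w7=1 w10=1 w3=0 w6=1 w9=1 w5=1
  Δ1: clk:1→0
  (1Δ to stable)

yes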